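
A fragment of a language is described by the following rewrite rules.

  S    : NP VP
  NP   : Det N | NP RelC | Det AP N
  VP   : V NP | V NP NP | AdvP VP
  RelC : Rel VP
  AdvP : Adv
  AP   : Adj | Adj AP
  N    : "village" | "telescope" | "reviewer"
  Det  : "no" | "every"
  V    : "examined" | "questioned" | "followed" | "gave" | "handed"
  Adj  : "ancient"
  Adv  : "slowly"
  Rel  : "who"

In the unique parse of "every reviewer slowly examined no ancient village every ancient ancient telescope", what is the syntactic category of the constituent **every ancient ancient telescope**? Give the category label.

NP

[S [NP [Det every] [N reviewer]] [VP [AdvP [Adv slowly]] [VP [V examined] [NP [Det no] [AP [Adj ancient]] [N village]] [NP [Det every] [AP [Adj ancient] [AP [Adj ancient]]] [N telescope]]]]]
The span 'every ancient ancient telescope' is the NP node built by NP → Det AP N.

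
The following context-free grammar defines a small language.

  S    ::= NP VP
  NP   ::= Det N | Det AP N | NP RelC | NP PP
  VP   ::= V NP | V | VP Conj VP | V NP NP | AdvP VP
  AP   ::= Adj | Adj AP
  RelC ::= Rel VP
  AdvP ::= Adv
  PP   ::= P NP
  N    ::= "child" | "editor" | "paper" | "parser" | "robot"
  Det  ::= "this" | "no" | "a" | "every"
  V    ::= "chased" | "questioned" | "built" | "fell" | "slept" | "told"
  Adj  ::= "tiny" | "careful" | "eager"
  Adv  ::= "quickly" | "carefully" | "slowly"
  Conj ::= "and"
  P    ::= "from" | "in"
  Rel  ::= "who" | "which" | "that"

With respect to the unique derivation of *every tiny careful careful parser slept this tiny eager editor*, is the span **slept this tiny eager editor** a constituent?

[S [NP [Det every] [AP [Adj tiny] [AP [Adj careful] [AP [Adj careful]]]] [N parser]] [VP [V slept] [NP [Det this] [AP [Adj tiny] [AP [Adj eager]]] [N editor]]]]
The words 'slept this tiny eager editor' are exhaustively dominated by a single VP node (built by VP → V NP), so they form a constituent.

Yes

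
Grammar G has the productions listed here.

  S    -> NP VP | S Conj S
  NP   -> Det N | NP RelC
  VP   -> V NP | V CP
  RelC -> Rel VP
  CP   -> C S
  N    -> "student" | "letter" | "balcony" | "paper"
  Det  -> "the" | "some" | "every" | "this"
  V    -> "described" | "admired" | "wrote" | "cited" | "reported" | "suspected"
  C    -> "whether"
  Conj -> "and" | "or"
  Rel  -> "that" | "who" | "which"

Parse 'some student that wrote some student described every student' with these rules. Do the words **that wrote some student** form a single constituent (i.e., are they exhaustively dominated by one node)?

Yes

[S [NP [NP [Det some] [N student]] [RelC [Rel that] [VP [V wrote] [NP [Det some] [N student]]]]] [VP [V described] [NP [Det every] [N student]]]]
The words 'that wrote some student' are exhaustively dominated by a single RelC node (built by RelC → Rel VP), so they form a constituent.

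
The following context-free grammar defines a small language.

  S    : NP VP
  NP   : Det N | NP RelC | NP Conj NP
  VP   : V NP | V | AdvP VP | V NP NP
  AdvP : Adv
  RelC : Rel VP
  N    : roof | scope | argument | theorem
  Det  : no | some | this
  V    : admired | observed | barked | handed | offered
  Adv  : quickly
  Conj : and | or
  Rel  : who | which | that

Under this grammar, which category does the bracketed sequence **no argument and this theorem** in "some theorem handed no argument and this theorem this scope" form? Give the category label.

NP

S
  NP
    Det: some
    N: theorem
  VP
    V: handed
    NP
      NP
        Det: no
        N: argument
      Conj: and
      NP
        Det: this
        N: theorem
    NP
      Det: this
      N: scope
The span 'no argument and this theorem' is the NP node built by NP → NP Conj NP.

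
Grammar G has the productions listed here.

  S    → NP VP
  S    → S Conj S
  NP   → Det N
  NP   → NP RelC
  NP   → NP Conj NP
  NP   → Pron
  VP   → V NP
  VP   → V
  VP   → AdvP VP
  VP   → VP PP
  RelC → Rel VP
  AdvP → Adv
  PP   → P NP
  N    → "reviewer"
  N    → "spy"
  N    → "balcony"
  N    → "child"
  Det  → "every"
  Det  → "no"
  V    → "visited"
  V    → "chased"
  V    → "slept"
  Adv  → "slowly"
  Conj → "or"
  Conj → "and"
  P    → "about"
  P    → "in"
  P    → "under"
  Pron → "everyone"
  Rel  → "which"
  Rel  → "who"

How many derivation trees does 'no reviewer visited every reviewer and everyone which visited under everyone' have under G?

Two of the 4 distinct bracketings:
[S [NP [Det no] [N reviewer]] [VP [V visited] [NP [NP [NP [Det every] [N reviewer]] [Conj and] [NP [Pron everyone]]] [RelC [Rel which] [VP [VP [V visited]] [PP [P under] [NP [Pron everyone]]]]]]]]
[S [NP [Det no] [N reviewer]] [VP [V visited] [NP [NP [Det every] [N reviewer]] [Conj and] [NP [NP [Pron everyone]] [RelC [Rel which] [VP [VP [V visited]] [PP [P under] [NP [Pron everyone]]]]]]]]]
The trees differ in how a recursive rule is bracketed over the same span.

4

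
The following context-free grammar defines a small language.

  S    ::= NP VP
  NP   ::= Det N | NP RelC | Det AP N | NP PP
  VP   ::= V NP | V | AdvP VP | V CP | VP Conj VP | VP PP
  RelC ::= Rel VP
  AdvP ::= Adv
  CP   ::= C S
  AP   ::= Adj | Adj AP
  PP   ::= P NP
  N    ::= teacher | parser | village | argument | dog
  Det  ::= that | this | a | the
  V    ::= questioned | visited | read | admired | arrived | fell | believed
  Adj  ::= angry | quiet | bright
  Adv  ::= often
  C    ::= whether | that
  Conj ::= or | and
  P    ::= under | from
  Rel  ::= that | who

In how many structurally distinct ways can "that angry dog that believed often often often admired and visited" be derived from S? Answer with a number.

4

Two of the 4 distinct bracketings:
[S [NP [NP [Det that] [AP [Adj angry]] [N dog]] [RelC [Rel that] [VP [V believed]]]] [VP [AdvP [Adv often]] [VP [AdvP [Adv often]] [VP [AdvP [Adv often]] [VP [VP [V admired]] [Conj and] [VP [V visited]]]]]]]
[S [NP [NP [Det that] [AP [Adj angry]] [N dog]] [RelC [Rel that] [VP [V believed]]]] [VP [AdvP [Adv often]] [VP [AdvP [Adv often]] [VP [VP [AdvP [Adv often]] [VP [V admired]]] [Conj and] [VP [V visited]]]]]]
The trees differ in how a recursive rule is bracketed over the same span.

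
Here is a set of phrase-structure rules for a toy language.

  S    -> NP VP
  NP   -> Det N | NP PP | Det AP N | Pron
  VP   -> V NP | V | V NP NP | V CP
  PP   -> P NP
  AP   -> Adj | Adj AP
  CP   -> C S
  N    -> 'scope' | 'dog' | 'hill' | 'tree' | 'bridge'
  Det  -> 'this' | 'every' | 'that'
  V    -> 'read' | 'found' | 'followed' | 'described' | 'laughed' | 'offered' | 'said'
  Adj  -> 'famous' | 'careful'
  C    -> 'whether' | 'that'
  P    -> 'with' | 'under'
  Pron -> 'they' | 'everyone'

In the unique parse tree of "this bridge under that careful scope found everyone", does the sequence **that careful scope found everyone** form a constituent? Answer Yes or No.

No

[S [NP [NP [Det this] [N bridge]] [PP [P under] [NP [Det that] [AP [Adj careful]] [N scope]]]] [VP [V found] [NP [Pron everyone]]]]
The smallest constituent containing 'that careful scope found everyone' is the S spanning 'this bridge under that careful scope found everyone'; no single node in the tree dominates exactly the given words.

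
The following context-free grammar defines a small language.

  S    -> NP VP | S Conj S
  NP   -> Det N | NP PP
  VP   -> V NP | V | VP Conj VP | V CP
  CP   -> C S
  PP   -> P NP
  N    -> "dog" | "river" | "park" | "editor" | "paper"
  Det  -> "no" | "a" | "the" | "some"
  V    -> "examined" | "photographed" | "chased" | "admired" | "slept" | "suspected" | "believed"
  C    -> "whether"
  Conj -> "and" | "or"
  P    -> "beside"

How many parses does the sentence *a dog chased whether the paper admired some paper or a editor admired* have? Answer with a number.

2

The two bracketings:
[S [NP [Det a] [N dog]] [VP [V chased] [CP [C whether] [S [S [NP [Det the] [N paper]] [VP [V admired] [NP [Det some] [N paper]]]] [Conj or] [S [NP [Det a] [N editor]] [VP [V admired]]]]]]]
[S [S [NP [Det a] [N dog]] [VP [V chased] [CP [C whether] [S [NP [Det the] [N paper]] [VP [V admired] [NP [Det some] [N paper]]]]]]] [Conj or] [S [NP [Det a] [N editor]] [VP [V admired]]]]
The trees differ in how a recursive rule is bracketed over the same span.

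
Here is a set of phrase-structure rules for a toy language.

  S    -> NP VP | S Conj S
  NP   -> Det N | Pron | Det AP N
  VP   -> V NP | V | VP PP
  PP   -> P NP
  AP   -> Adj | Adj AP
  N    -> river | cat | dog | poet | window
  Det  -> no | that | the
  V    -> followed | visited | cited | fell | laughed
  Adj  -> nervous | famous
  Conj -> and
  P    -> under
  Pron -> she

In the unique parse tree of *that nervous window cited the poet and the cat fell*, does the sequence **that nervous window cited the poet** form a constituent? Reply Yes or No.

Yes

[S [S [NP [Det that] [AP [Adj nervous]] [N window]] [VP [V cited] [NP [Det the] [N poet]]]] [Conj and] [S [NP [Det the] [N cat]] [VP [V fell]]]]
The words 'that nervous window cited the poet' are exhaustively dominated by a single S node (built by S → NP VP), so they form a constituent.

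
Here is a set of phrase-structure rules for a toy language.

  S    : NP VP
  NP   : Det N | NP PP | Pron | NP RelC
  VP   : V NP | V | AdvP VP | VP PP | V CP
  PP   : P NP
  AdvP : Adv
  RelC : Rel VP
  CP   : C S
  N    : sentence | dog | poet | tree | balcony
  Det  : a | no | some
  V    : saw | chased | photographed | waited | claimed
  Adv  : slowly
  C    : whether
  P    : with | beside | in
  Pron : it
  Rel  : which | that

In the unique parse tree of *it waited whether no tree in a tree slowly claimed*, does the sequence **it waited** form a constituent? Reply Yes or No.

[S [NP [Pron it]] [VP [V waited] [CP [C whether] [S [NP [NP [Det no] [N tree]] [PP [P in] [NP [Det a] [N tree]]]] [VP [AdvP [Adv slowly]] [VP [V claimed]]]]]]]
The smallest constituent containing 'it waited' is the S spanning 'it waited whether no tree in a tree slowly claimed'; no single node in the tree dominates exactly the given words.

No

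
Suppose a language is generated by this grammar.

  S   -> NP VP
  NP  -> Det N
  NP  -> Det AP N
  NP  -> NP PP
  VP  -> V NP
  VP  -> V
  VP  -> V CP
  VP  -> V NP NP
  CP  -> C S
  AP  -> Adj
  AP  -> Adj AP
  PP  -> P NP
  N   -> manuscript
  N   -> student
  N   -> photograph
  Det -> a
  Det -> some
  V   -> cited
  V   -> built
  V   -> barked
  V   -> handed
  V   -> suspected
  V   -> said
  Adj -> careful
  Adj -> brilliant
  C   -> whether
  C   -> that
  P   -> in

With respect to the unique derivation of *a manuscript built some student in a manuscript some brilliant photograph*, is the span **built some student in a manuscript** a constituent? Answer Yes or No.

No

[S [NP [Det a] [N manuscript]] [VP [V built] [NP [NP [Det some] [N student]] [PP [P in] [NP [Det a] [N manuscript]]]] [NP [Det some] [AP [Adj brilliant]] [N photograph]]]]
The smallest constituent containing 'built some student in a manuscript' is the VP spanning 'built some student in a manuscript some brilliant photograph'; no single node in the tree dominates exactly the given words.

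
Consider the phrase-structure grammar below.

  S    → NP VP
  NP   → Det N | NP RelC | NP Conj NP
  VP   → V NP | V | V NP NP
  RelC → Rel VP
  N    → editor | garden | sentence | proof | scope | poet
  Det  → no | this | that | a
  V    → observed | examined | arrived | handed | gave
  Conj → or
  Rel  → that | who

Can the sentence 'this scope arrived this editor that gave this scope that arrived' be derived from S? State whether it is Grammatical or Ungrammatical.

Grammatical

S
  NP
    Det: this
    N: scope
  VP
    V: arrived
    NP
      NP
        Det: this
        N: editor
      RelC
        Rel: that
        VP
          V: gave
          NP
            NP
              Det: this
              N: scope
            RelC
              Rel: that
              VP
                V: arrived
Every word is introduced by a lexical rule and the phrasal rules combine the resulting categories into a single S.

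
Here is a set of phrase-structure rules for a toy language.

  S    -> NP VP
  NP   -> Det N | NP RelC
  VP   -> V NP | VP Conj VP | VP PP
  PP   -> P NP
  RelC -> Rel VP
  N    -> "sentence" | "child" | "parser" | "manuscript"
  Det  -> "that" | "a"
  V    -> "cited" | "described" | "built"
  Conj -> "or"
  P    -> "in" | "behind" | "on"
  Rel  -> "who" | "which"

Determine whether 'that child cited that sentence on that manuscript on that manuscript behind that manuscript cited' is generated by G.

Ungrammatical

For S → NP VP, the only prefix that parses as NP is 'that child', but the remainder 'cited that sentence on that manuscript on that manuscript behind that manuscript cited' is not a VP under these rules.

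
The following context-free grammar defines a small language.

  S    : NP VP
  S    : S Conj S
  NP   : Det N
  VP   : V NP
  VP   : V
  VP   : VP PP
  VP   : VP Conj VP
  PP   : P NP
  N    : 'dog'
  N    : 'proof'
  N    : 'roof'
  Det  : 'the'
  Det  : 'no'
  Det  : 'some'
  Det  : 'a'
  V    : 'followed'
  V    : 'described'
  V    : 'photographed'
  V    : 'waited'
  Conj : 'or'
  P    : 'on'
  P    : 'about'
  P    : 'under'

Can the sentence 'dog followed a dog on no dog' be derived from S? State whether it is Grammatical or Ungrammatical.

Ungrammatical

For S → NP VP, no prefix of the string parses as an NP. The alternative S rule S → S Conj S likewise has no satisfying split.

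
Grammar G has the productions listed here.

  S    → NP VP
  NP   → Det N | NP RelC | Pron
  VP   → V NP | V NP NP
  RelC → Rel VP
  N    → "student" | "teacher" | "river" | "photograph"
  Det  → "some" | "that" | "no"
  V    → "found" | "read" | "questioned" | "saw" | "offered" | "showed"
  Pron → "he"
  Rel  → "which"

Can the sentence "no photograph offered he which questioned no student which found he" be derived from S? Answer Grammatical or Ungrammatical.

Grammatical

[S [NP [Det no] [N photograph]] [VP [V offered] [NP [NP [Pron he]] [RelC [Rel which] [VP [V questioned] [NP [NP [Det no] [N student]] [RelC [Rel which] [VP [V found] [NP [Pron he]]]]]]]]]]
Every word is introduced by a lexical rule and the phrasal rules combine the resulting categories into a single S.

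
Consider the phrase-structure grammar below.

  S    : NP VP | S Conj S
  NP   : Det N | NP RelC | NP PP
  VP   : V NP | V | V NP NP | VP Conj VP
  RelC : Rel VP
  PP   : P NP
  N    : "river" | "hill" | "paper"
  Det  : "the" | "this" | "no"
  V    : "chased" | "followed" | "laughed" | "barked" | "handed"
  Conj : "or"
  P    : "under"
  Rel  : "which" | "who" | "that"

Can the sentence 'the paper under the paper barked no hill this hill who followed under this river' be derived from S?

S
  NP
    NP
      Det: the
      N: paper
    PP
      P: under
      NP
        Det: the
        N: paper
  VP
    V: barked
    NP
      Det: no
      N: hill
    NP
      NP
        NP
          Det: this
          N: hill
        RelC
          Rel: who
          VP
            V: followed
      PP
        P: under
        NP
          Det: this
          N: river
The bracketing above is licensed at every node by one of the given productions, with S at the root.

Grammatical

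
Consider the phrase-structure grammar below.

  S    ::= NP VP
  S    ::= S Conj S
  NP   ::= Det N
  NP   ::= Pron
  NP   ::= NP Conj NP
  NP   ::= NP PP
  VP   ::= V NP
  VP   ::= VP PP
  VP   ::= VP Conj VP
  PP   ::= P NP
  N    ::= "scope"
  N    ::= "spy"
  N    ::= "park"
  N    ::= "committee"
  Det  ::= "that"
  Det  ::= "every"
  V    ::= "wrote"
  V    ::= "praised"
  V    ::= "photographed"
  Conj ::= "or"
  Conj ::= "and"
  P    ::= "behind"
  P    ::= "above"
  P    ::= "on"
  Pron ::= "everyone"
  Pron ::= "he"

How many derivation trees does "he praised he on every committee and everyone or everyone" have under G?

Two of the 7 distinct bracketings:
[S [NP [Pron he]] [VP [V praised] [NP [NP [NP [Pron he]] [PP [P on] [NP [Det every] [N committee]]]] [Conj and] [NP [NP [Pron everyone]] [Conj or] [NP [Pron everyone]]]]]]
[S [NP [Pron he]] [VP [V praised] [NP [NP [NP [NP [Pron he]] [PP [P on] [NP [Det every] [N committee]]]] [Conj and] [NP [Pron everyone]]] [Conj or] [NP [Pron everyone]]]]]
The trees differ in how a recursive rule is bracketed over the same span.

7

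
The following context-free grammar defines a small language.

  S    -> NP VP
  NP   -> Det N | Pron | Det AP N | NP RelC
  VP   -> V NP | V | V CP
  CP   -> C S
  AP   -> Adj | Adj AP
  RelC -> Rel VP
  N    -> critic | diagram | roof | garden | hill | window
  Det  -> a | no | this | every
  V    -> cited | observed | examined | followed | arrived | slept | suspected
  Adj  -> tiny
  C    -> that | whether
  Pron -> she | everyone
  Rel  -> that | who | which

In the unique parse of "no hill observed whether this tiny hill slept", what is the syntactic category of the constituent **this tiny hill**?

S
  NP
    Det: no
    N: hill
  VP
    V: observed
    CP
      C: whether
      S
        NP
          Det: this
          AP
            Adj: tiny
          N: hill
        VP
          V: slept
The span 'this tiny hill' is the NP node built by NP → Det AP N.

NP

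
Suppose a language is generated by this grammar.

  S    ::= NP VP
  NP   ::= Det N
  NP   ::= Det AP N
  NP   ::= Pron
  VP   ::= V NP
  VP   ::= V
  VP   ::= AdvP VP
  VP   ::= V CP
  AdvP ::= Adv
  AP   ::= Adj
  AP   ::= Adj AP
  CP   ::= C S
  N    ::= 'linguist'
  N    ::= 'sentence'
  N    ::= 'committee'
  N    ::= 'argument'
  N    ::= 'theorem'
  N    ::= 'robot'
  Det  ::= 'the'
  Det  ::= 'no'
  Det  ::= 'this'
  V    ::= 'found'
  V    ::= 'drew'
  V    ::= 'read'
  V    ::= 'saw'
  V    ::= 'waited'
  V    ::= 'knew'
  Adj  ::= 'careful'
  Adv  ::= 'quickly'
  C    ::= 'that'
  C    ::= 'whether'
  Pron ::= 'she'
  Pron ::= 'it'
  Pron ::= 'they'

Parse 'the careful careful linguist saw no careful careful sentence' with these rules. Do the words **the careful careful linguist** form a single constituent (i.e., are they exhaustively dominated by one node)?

Yes

[S [NP [Det the] [AP [Adj careful] [AP [Adj careful]]] [N linguist]] [VP [V saw] [NP [Det no] [AP [Adj careful] [AP [Adj careful]]] [N sentence]]]]
The words 'the careful careful linguist' are exhaustively dominated by a single NP node (built by NP → Det AP N), so they form a constituent.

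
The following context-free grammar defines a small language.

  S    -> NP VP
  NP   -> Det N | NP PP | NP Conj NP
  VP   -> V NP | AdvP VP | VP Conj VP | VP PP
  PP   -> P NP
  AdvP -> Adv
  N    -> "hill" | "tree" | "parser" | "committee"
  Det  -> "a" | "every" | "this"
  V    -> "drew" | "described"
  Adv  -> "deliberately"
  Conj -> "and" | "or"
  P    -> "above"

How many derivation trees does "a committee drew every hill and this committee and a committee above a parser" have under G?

Two of the 7 distinct bracketings:
[S [NP [Det a] [N committee]] [VP [V drew] [NP [NP [NP [Det every] [N hill]] [Conj and] [NP [NP [Det this] [N committee]] [Conj and] [NP [Det a] [N committee]]]] [PP [P above] [NP [Det a] [N parser]]]]]]
[S [NP [Det a] [N committee]] [VP [V drew] [NP [NP [NP [NP [Det every] [N hill]] [Conj and] [NP [Det this] [N committee]]] [Conj and] [NP [Det a] [N committee]]] [PP [P above] [NP [Det a] [N parser]]]]]]
The trees differ in how a recursive rule is bracketed over the same span.

7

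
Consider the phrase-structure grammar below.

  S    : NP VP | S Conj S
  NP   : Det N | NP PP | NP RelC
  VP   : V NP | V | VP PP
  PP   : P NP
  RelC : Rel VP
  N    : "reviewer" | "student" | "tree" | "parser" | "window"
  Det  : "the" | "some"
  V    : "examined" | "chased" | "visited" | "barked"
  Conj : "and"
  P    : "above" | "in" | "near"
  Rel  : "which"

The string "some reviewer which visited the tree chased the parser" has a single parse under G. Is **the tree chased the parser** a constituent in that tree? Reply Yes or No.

[S [NP [NP [Det some] [N reviewer]] [RelC [Rel which] [VP [V visited] [NP [Det the] [N tree]]]]] [VP [V chased] [NP [Det the] [N parser]]]]
The smallest constituent containing 'the tree chased the parser' is the S spanning 'some reviewer which visited the tree chased the parser'; no single node in the tree dominates exactly the given words.

No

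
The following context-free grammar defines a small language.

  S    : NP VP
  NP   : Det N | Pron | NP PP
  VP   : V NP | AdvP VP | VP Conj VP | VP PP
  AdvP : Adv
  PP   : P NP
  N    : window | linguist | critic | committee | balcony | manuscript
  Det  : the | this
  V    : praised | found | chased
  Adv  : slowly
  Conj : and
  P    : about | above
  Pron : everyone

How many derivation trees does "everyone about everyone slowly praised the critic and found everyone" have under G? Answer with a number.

The two bracketings:
[S [NP [NP [Pron everyone]] [PP [P about] [NP [Pron everyone]]]] [VP [AdvP [Adv slowly]] [VP [VP [V praised] [NP [Det the] [N critic]]] [Conj and] [VP [V found] [NP [Pron everyone]]]]]]
[S [NP [NP [Pron everyone]] [PP [P about] [NP [Pron everyone]]]] [VP [VP [AdvP [Adv slowly]] [VP [V praised] [NP [Det the] [N critic]]]] [Conj and] [VP [V found] [NP [Pron everyone]]]]]
The trees differ in how a recursive rule is bracketed over the same span.

2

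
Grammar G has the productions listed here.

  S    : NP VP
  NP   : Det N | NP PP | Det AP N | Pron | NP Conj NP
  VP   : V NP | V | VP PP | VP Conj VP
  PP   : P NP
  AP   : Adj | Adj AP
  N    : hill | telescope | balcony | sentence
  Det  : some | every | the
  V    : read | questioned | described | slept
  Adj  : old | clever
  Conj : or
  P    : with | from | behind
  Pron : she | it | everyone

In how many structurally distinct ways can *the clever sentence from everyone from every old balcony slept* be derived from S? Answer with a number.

2

The two bracketings:
[S [NP [NP [Det the] [AP [Adj clever]] [N sentence]] [PP [P from] [NP [NP [Pron everyone]] [PP [P from] [NP [Det every] [AP [Adj old]] [N balcony]]]]]] [VP [V slept]]]
[S [NP [NP [NP [Det the] [AP [Adj clever]] [N sentence]] [PP [P from] [NP [Pron everyone]]]] [PP [P from] [NP [Det every] [AP [Adj old]] [N balcony]]]] [VP [V slept]]]
The trees differ in how a recursive rule is bracketed over the same span.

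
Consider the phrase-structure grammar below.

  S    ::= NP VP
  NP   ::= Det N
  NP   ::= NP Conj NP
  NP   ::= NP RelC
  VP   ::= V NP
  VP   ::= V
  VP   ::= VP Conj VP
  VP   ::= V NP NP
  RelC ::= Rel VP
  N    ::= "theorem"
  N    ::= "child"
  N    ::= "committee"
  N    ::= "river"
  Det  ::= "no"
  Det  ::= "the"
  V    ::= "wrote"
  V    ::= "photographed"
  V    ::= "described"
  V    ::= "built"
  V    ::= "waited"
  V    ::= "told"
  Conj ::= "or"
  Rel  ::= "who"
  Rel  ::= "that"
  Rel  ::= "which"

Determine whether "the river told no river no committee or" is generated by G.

Ungrammatical

For S → NP VP, the only prefix that parses as NP is 'the river', but the remainder 'told no river no committee or' is not a VP under these rules.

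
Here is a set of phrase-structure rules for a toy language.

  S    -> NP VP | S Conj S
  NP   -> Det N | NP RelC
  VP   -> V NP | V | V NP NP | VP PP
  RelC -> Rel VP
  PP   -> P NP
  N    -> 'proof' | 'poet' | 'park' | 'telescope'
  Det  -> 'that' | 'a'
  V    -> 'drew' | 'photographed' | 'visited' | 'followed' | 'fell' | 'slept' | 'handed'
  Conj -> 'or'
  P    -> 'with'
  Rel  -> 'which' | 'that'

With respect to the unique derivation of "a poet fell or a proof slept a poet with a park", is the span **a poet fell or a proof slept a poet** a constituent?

No

[S [S [NP [Det a] [N poet]] [VP [V fell]]] [Conj or] [S [NP [Det a] [N proof]] [VP [VP [V slept] [NP [Det a] [N poet]]] [PP [P with] [NP [Det a] [N park]]]]]]
The smallest constituent containing 'a poet fell or a proof slept a poet' is the S spanning 'a poet fell or a proof slept a poet with a park'; no single node in the tree dominates exactly the given words.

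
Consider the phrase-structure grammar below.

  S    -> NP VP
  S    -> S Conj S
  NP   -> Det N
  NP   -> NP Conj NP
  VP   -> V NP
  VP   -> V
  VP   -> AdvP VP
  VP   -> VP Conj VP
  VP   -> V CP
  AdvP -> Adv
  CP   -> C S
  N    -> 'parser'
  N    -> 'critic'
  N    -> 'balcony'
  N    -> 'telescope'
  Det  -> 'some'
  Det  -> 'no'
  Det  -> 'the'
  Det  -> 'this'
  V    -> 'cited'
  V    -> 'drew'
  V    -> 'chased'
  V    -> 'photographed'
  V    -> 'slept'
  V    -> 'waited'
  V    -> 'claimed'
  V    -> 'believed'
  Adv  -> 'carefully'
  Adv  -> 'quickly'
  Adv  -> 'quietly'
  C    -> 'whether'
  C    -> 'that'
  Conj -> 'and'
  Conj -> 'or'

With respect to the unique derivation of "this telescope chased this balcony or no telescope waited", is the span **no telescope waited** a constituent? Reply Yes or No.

[S [S [NP [Det this] [N telescope]] [VP [V chased] [NP [Det this] [N balcony]]]] [Conj or] [S [NP [Det no] [N telescope]] [VP [V waited]]]]
The words 'no telescope waited' are exhaustively dominated by a single S node (built by S → NP VP), so they form a constituent.

Yes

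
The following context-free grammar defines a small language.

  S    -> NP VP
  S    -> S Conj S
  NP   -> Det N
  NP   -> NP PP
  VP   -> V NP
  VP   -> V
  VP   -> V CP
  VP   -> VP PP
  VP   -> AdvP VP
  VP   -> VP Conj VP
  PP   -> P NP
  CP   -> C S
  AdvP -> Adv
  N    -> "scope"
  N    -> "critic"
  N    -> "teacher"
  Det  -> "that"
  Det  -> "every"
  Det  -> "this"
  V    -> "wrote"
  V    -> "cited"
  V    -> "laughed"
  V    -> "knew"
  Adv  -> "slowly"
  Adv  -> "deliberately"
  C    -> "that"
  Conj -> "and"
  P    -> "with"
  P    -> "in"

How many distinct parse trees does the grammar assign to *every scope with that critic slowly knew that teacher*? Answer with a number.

1

[S [NP [NP [Det every] [N scope]] [PP [P with] [NP [Det that] [N critic]]]] [VP [AdvP [Adv slowly]] [VP [V knew] [NP [Det that] [N teacher]]]]]
No rule offers an alternative attachment or grouping for any span, so this is the only derivation.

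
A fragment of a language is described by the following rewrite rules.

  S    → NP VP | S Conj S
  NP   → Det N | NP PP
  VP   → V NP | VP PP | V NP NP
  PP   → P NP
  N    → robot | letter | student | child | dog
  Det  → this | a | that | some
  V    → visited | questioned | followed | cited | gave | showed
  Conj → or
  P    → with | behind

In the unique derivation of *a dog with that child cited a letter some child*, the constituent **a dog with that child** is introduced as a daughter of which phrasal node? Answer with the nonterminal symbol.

S

[S [NP [NP [Det a] [N dog]] [PP [P with] [NP [Det that] [N child]]]] [VP [V cited] [NP [Det a] [N letter]] [NP [Det some] [N child]]]]
The span 'a dog with that child' is the NP node built by NP → NP PP.
Its mother is the S built by S → NP VP.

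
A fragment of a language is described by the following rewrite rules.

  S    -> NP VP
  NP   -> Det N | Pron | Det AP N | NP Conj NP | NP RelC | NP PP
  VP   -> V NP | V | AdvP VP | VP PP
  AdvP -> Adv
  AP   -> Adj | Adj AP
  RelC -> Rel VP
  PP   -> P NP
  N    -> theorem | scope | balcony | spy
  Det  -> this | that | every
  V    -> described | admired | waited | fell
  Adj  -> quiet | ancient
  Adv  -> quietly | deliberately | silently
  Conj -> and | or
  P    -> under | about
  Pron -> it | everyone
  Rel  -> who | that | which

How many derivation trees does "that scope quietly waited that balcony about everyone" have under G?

3

Two of the 3 distinct bracketings:
[S [NP [Det that] [N scope]] [VP [AdvP [Adv quietly]] [VP [V waited] [NP [NP [Det that] [N balcony]] [PP [P about] [NP [Pron everyone]]]]]]]
[S [NP [Det that] [N scope]] [VP [AdvP [Adv quietly]] [VP [VP [V waited] [NP [Det that] [N balcony]]] [PP [P about] [NP [Pron everyone]]]]]]
The difference turns on whether NP → NP PP is used at the relevant span, versus an alternative expansion of NP.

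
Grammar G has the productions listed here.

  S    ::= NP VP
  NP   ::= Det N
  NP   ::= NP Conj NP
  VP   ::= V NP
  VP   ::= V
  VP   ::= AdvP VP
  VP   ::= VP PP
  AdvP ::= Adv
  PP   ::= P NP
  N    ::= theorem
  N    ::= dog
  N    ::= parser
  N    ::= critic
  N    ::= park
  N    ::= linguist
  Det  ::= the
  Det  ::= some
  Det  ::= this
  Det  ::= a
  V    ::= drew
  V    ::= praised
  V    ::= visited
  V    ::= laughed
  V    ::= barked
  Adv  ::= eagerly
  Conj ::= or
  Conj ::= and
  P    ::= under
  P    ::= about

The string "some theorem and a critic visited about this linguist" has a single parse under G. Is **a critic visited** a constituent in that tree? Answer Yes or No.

[S [NP [NP [Det some] [N theorem]] [Conj and] [NP [Det a] [N critic]]] [VP [VP [V visited]] [PP [P about] [NP [Det this] [N linguist]]]]]
The smallest constituent containing 'a critic visited' is the S spanning 'some theorem and a critic visited about this linguist'; no single node in the tree dominates exactly the given words.

No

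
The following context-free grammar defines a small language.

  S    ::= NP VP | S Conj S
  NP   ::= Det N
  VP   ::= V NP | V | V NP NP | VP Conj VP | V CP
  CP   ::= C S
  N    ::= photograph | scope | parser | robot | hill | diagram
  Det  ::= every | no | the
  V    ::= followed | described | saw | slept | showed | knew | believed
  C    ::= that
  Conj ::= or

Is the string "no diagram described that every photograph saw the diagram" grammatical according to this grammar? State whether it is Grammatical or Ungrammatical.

Grammatical

S
  NP
    Det: no
    N: diagram
  VP
    V: described
    CP
      C: that
      S
        NP
          Det: every
          N: photograph
        VP
          V: saw
          NP
            Det: the
            N: diagram
The bracketing above is licensed at every node by one of the given productions, with S at the root.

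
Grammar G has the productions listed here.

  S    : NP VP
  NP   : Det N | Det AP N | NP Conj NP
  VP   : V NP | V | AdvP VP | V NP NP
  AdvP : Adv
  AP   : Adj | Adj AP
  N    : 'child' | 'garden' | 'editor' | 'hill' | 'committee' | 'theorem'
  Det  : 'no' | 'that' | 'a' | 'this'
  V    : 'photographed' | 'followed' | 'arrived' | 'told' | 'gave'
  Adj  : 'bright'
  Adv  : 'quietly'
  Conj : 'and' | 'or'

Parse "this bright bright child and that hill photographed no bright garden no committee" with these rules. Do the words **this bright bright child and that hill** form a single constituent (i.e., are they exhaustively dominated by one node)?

Yes

[S [NP [NP [Det this] [AP [Adj bright] [AP [Adj bright]]] [N child]] [Conj and] [NP [Det that] [N hill]]] [VP [V photographed] [NP [Det no] [AP [Adj bright]] [N garden]] [NP [Det no] [N committee]]]]
The words 'this bright bright child and that hill' are exhaustively dominated by a single NP node (built by NP → NP Conj NP), so they form a constituent.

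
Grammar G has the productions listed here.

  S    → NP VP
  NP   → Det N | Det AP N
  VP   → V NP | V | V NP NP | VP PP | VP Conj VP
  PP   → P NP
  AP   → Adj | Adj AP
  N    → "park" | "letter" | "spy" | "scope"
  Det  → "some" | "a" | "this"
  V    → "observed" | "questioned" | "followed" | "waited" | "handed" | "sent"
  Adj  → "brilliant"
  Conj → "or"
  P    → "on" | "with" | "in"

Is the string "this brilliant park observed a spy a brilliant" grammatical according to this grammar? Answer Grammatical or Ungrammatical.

For S → NP VP, the only prefix that parses as NP is 'this brilliant park', but the remainder 'observed a spy a brilliant' is not a VP under these rules.

Ungrammatical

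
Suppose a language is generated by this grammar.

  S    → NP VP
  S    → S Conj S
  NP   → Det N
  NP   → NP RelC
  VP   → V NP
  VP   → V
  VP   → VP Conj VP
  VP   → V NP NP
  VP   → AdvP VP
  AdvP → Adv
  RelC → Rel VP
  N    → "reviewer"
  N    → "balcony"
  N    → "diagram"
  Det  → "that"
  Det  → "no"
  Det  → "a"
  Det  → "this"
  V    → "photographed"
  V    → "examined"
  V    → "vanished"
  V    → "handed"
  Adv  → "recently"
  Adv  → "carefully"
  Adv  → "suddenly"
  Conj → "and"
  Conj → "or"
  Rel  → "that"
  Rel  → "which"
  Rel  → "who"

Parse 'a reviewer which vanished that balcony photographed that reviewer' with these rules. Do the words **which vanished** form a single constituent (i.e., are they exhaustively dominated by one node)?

No

[S [NP [NP [Det a] [N reviewer]] [RelC [Rel which] [VP [V vanished] [NP [Det that] [N balcony]]]]] [VP [V photographed] [NP [Det that] [N reviewer]]]]
The smallest constituent containing 'which vanished' is the RelC spanning 'which vanished that balcony'; no single node in the tree dominates exactly the given words.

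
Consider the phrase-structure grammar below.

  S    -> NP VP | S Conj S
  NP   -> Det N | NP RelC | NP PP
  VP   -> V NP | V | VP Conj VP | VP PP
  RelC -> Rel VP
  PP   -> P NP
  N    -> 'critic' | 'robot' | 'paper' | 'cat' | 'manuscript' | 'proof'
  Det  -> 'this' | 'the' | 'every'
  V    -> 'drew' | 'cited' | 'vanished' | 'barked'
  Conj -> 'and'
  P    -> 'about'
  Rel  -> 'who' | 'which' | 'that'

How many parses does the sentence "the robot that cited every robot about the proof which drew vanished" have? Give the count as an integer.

7

Two of the 7 distinct bracketings:
[S [NP [NP [Det the] [N robot]] [RelC [Rel that] [VP [V cited] [NP [NP [NP [Det every] [N robot]] [PP [P about] [NP [Det the] [N proof]]]] [RelC [Rel which] [VP [V drew]]]]]]] [VP [V vanished]]]
[S [NP [NP [Det the] [N robot]] [RelC [Rel that] [VP [V cited] [NP [NP [Det every] [N robot]] [PP [P about] [NP [NP [Det the] [N proof]] [RelC [Rel which] [VP [V drew]]]]]]]]] [VP [V vanished]]]
The trees differ in how a recursive rule is bracketed over the same span.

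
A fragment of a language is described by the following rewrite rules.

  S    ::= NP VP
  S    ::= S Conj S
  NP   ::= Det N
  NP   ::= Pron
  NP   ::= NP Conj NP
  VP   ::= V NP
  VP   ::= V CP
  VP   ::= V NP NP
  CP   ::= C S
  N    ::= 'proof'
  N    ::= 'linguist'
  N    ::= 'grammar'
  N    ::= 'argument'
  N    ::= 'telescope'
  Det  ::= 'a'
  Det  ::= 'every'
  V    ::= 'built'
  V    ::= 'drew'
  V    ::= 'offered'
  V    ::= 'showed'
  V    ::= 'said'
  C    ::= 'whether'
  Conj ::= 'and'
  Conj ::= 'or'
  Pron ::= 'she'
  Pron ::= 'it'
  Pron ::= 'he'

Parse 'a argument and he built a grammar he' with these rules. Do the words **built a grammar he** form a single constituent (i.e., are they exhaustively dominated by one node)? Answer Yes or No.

Yes

[S [NP [NP [Det a] [N argument]] [Conj and] [NP [Pron he]]] [VP [V built] [NP [Det a] [N grammar]] [NP [Pron he]]]]
The words 'built a grammar he' are exhaustively dominated by a single VP node (built by VP → V NP NP), so they form a constituent.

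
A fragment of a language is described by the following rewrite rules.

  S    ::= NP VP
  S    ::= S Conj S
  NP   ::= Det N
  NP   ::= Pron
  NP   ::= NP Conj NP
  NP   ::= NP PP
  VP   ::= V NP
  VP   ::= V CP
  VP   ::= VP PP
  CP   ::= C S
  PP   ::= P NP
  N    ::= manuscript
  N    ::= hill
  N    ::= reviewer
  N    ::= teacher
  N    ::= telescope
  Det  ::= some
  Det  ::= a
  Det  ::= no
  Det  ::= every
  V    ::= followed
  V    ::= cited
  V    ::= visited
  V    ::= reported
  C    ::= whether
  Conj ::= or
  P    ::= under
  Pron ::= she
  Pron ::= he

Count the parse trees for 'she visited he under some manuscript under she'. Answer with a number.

5

Two of the 5 distinct bracketings:
[S [NP [Pron she]] [VP [V visited] [NP [NP [Pron he]] [PP [P under] [NP [NP [Det some] [N manuscript]] [PP [P under] [NP [Pron she]]]]]]]]
[S [NP [Pron she]] [VP [V visited] [NP [NP [NP [Pron he]] [PP [P under] [NP [Det some] [N manuscript]]]] [PP [P under] [NP [Pron she]]]]]]
The trees differ in how a recursive rule is bracketed over the same span.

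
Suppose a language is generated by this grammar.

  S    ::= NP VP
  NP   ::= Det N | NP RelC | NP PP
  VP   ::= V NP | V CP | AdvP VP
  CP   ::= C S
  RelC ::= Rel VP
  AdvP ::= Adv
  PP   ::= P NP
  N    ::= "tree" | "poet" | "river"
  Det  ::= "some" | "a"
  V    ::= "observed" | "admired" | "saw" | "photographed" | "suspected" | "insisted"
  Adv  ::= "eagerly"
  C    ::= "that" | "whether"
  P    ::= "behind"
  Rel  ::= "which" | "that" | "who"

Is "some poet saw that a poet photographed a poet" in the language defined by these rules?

Grammatical

S
  NP
    Det: some
    N: poet
  VP
    V: saw
    CP
      C: that
      S
        NP
          Det: a
          N: poet
        VP
          V: photographed
          NP
            Det: a
            N: poet
Every word is introduced by a lexical rule and the phrasal rules combine the resulting categories into a single S.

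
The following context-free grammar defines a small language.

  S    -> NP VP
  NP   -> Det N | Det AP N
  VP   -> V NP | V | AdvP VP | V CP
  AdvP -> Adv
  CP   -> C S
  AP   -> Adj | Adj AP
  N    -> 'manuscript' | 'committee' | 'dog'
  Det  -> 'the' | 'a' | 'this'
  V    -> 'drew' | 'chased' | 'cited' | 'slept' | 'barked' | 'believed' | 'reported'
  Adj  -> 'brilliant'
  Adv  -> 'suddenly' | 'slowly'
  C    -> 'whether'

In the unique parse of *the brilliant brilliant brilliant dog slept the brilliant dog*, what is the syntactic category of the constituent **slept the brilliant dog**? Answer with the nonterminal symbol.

[S [NP [Det the] [AP [Adj brilliant] [AP [Adj brilliant] [AP [Adj brilliant]]]] [N dog]] [VP [V slept] [NP [Det the] [AP [Adj brilliant]] [N dog]]]]
The span 'slept the brilliant dog' is the VP node built by VP → V NP.

VP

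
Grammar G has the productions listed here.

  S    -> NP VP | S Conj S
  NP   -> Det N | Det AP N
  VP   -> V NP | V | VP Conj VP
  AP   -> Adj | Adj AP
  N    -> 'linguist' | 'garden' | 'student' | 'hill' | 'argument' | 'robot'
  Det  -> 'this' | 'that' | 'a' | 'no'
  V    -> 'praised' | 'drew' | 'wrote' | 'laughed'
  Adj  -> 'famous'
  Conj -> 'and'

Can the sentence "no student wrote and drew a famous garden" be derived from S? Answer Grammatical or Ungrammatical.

S
  NP
    Det: no
    N: student
  VP
    VP
      V: wrote
    Conj: and
    VP
      V: drew
      NP
        Det: a
        AP
          Adj: famous
        N: garden
Each bracket corresponds to one application of a listed rule, so the string is derivable from S.

Grammatical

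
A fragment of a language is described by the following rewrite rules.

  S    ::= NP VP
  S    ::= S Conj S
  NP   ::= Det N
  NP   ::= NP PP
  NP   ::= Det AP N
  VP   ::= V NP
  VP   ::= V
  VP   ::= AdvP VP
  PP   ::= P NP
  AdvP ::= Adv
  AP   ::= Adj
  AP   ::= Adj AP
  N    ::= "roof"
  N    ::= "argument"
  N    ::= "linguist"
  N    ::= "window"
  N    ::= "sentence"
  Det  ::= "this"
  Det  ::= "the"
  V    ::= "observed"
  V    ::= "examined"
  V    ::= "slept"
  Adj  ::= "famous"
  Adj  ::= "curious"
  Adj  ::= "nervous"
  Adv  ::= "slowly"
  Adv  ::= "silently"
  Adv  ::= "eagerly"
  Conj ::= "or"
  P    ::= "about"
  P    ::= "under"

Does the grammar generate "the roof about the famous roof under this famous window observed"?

S
  NP
    NP
      Det: the
      N: roof
    PP
      P: about
      NP
        NP
          Det: the
          AP
            Adj: famous
          N: roof
        PP
          P: under
          NP
            Det: this
            AP
              Adj: famous
            N: window
  VP
    V: observed
Each bracket corresponds to one application of a listed rule, so the string is derivable from S.

Grammatical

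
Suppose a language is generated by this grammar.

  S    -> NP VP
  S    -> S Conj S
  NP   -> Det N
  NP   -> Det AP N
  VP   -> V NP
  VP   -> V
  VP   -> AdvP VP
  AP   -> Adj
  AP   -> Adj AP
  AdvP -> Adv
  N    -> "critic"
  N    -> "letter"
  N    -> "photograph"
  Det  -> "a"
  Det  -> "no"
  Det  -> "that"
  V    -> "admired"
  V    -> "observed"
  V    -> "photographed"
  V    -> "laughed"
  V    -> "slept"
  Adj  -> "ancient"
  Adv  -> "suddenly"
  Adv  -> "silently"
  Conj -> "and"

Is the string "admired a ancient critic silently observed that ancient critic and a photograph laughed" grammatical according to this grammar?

For S → NP VP, no prefix of the string parses as an NP. The alternative S rule S → S Conj S likewise has no satisfying split.

Ungrammatical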